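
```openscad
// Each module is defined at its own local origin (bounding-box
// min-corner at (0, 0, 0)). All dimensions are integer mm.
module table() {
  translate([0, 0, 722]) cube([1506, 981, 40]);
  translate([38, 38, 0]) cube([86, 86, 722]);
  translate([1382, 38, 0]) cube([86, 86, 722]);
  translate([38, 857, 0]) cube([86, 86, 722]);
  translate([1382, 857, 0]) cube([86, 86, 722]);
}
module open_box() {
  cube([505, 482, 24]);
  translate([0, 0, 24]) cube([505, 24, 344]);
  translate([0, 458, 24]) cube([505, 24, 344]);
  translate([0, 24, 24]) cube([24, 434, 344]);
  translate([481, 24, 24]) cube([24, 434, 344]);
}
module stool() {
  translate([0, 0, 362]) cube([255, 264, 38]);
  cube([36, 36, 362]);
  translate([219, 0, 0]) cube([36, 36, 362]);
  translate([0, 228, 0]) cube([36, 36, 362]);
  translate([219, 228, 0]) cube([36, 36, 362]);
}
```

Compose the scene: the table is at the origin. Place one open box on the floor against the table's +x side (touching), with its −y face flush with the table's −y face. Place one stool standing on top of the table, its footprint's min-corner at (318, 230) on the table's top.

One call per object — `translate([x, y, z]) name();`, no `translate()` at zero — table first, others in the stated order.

table();
translate([1506, 0, 0]) open_box();
translate([318, 230, 762]) stool();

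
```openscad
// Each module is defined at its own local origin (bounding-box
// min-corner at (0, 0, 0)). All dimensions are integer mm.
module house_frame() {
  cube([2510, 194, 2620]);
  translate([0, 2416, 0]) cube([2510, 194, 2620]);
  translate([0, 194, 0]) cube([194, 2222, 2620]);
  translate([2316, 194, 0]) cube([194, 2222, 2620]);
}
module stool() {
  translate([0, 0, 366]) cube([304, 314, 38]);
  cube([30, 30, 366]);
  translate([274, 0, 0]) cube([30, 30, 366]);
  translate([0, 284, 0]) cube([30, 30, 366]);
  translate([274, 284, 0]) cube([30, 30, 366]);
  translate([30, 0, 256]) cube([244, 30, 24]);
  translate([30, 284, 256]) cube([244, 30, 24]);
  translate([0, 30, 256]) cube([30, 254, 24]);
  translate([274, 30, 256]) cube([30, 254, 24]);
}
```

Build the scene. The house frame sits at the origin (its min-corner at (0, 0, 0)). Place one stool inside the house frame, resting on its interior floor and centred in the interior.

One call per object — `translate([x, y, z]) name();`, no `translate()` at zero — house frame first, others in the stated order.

house_frame();
translate([1103, 1148, 0]) stool();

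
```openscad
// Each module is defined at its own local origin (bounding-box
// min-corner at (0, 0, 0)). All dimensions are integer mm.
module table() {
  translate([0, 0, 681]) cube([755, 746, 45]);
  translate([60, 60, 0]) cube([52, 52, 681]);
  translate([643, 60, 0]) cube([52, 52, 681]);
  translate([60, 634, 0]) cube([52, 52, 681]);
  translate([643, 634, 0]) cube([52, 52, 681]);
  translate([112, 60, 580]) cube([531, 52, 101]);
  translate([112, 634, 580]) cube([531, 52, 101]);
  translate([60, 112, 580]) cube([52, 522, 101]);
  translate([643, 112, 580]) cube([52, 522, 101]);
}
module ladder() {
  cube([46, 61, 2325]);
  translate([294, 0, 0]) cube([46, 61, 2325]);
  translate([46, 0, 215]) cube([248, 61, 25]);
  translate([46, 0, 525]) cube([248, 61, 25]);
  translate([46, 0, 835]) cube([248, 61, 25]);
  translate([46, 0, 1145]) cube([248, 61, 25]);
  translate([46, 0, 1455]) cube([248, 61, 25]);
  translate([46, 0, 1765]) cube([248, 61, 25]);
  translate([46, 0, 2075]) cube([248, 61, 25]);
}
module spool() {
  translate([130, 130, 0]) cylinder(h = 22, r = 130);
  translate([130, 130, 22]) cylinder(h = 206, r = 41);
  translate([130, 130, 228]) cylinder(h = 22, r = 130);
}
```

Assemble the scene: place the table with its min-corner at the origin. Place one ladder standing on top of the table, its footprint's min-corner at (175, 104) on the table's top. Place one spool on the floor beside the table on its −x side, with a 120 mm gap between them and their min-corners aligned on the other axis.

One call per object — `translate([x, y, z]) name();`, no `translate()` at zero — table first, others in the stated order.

table();
translate([175, 104, 726]) ladder();
translate([-380, 0, 0]) spool();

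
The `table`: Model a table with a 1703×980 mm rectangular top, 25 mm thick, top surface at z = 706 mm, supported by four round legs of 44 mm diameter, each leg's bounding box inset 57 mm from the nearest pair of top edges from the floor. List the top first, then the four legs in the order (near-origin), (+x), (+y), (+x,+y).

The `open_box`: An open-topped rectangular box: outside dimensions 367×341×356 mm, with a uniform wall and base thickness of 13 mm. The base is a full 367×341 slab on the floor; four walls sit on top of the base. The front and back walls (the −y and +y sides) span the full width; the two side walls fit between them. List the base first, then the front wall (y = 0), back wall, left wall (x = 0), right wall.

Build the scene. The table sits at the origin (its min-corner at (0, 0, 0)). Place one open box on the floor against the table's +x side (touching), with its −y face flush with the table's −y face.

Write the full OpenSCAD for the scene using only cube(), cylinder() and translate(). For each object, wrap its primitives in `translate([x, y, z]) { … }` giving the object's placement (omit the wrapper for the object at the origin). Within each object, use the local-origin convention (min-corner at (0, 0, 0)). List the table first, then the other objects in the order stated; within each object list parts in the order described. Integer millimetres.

translate([0, 0, 681]) cube([1703, 980, 25]);
translate([79, 79, 0]) cylinder(h = 681, r = 22);
translate([1624, 79, 0]) cylinder(h = 681, r = 22);
translate([79, 901, 0]) cylinder(h = 681, r = 22);
translate([1624, 901, 0]) cylinder(h = 681, r = 22);
translate([1703, 0, 0]) {
  cube([367, 341, 13]);
  translate([0, 0, 13]) cube([367, 13, 343]);
  translate([0, 328, 13]) cube([367, 13, 343]);
  translate([0, 13, 13]) cube([13, 315, 343]);
  translate([354, 13, 13]) cube([13, 315, 343]);
}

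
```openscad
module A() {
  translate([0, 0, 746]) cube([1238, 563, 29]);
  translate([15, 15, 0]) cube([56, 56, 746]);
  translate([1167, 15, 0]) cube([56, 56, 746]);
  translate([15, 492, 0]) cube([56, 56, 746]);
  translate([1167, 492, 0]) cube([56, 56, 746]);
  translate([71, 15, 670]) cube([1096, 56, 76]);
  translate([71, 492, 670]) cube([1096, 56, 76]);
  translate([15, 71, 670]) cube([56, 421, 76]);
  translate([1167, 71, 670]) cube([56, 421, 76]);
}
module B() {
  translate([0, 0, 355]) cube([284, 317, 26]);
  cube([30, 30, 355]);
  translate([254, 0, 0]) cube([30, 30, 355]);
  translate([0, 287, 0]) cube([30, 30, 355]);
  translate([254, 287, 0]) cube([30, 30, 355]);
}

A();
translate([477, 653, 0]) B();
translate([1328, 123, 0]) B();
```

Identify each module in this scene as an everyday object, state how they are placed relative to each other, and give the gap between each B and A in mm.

A is a table. B is a stool. Two stools sit around the table at the +y, +x sides. The gap between each stool and the table is 90 mm.

Each stool's nearest face is 90 mm from the table's bounding box.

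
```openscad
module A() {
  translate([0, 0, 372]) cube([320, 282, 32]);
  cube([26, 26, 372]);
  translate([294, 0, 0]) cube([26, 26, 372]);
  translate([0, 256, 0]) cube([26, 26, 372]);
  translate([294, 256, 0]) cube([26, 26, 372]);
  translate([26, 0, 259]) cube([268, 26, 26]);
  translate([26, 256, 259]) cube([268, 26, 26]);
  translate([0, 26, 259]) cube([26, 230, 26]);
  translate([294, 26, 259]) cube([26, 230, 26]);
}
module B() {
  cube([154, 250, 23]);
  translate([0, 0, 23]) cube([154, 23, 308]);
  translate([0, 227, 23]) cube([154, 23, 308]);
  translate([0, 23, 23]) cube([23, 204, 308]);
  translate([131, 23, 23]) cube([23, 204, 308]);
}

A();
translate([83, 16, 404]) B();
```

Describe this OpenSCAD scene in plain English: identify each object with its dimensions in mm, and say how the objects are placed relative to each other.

A is a four-legged stool. The seat is 320×282 mm, 32 mm thick, top at z = 404 mm. It stands on four square legs, each 26×26 mm in cross-section, from z = 0 to the seat underside, each flush with a corner of the seat. Four stretchers, 26 mm wide and 26 mm tall, connect adjacent legs with their undersides at z = 259 mm, each running between the inner faces of the legs it joins and aligned with the legs' outer faces on the other axis.

B is an open-topped rectangular box: outside dimensions 154×250×331 mm, with a uniform wall and base thickness of 23 mm. The base is a full 154×250 slab on the floor; four walls sit on top of the base. The front and back walls (the −y and +y sides) span the full width; the two side walls fit between them.

The open box is on top of the stool, centred.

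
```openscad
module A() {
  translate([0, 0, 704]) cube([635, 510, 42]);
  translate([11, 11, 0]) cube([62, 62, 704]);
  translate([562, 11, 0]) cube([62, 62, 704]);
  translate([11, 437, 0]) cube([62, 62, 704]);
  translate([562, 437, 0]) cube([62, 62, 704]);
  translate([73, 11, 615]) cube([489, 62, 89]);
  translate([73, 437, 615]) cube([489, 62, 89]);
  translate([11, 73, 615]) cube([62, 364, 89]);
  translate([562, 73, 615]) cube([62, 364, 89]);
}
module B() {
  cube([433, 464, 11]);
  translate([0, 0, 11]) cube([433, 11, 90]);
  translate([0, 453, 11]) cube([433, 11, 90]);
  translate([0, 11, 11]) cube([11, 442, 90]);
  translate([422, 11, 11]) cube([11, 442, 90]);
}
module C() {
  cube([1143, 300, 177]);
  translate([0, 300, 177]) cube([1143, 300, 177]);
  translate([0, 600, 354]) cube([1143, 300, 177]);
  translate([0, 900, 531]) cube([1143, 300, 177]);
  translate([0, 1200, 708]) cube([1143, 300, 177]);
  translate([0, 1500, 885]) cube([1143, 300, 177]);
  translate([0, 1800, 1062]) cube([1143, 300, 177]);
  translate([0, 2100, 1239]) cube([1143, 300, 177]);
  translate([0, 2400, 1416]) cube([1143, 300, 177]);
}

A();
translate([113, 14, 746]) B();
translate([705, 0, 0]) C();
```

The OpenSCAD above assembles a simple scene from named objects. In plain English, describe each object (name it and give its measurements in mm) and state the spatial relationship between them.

A is a table with a 635×510 mm rectangular top, 42 mm thick, top surface at z = 746 mm, supported by four 62×62 mm square legs, each inset 11 mm from the nearest pair of top edges, running from the floor. Four apron rails, 62 mm thick and 89 mm tall, run between adjacent legs with their top edges flush with the underside of the top and their outer faces flush with the legs' outer faces.

B is an open storage box with external size 433×464×101 mm and wall thickness 11 mm (the base is also 11 mm thick). The base covers the whole footprint; the four walls stand on the base, with the y-facing walls full-width and the x-facing walls fitting between their inner faces.

C is a run of 9 identical solid stair steps. Each tread is 1143×300 mm and each step block is 177 mm high. Step 1 rests on the floor; step k is offset from step 1 by (k−1)×300 mm in y and (k−1)×177 mm in z.

The open box is on top of the table. The staircase is on the floor beside the table on its +x side.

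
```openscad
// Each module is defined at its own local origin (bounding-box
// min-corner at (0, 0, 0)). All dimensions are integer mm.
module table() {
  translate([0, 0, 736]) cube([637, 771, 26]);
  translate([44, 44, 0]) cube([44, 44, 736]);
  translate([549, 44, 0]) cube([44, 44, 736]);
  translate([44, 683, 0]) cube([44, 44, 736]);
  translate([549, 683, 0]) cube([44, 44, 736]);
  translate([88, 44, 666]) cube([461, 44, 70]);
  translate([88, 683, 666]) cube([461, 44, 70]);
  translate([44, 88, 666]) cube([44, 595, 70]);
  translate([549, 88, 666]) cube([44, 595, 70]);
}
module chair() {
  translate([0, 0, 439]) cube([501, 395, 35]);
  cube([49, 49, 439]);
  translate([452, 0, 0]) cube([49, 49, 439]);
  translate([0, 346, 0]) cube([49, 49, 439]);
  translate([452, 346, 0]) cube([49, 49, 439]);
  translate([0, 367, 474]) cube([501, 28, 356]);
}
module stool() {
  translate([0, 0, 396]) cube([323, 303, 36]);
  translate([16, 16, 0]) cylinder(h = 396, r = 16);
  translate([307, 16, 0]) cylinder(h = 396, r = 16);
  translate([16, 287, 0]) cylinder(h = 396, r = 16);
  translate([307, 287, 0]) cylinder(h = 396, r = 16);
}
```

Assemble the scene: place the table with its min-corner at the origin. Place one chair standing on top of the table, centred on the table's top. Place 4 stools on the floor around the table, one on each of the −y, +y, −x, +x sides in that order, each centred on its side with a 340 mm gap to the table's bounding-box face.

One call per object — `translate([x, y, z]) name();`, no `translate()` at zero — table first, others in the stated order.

table();
translate([68, 188, 762]) chair();
translate([157, -643, 0]) stool();
translate([157, 1111, 0]) stool();
translate([-663, 234, 0]) stool();
translate([977, 234, 0]) stool();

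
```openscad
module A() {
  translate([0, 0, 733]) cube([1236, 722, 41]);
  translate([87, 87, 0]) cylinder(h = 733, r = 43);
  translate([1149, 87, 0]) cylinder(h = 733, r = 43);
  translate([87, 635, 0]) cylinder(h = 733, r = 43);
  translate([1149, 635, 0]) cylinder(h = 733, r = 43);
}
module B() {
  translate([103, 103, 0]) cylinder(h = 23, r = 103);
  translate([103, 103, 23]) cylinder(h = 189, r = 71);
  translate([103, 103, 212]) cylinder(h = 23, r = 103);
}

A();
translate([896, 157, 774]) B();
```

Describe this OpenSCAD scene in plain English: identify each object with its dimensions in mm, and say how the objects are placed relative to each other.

A is a table: top 1236 mm (x) × 722 mm (y), 41 mm thick, upper face at z = 774 mm, on four round legs of 86 mm diameter, each leg's bounding box inset 44 mm from the nearest pair of top edges, running from z = 0 to the bottom of the top.

B is a spool: two coaxial disc flanges of radius 103 mm and thickness 23 mm, joined by a core cylinder of radius 71 mm and height 189 mm. The lower flange rests on z = 0 and the three cylinders share a vertical axis.

The spool is on top of the table.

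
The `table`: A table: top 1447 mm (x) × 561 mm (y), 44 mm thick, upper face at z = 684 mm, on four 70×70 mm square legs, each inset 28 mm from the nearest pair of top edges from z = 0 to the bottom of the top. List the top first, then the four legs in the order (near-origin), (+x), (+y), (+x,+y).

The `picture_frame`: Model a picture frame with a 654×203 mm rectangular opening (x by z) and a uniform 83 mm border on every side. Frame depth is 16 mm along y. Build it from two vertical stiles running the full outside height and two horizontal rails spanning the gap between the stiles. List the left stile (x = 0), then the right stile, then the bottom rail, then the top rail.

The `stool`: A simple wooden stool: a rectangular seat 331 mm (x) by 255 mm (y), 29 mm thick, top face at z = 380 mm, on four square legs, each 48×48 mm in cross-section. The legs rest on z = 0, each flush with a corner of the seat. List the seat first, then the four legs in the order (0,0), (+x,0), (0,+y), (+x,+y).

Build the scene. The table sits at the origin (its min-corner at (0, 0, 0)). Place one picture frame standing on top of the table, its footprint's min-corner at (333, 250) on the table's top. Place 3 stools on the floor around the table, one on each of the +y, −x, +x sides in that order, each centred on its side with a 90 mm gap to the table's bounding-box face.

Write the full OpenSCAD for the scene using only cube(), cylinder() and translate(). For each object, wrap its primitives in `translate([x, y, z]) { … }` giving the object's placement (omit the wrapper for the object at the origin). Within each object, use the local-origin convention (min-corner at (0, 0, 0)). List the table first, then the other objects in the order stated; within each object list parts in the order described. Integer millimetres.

translate([0, 0, 640]) cube([1447, 561, 44]);
translate([28, 28, 0]) cube([70, 70, 640]);
translate([1349, 28, 0]) cube([70, 70, 640]);
translate([28, 463, 0]) cube([70, 70, 640]);
translate([1349, 463, 0]) cube([70, 70, 640]);
translate([333, 250, 684]) {
  cube([83, 16, 369]);
  translate([737, 0, 0]) cube([83, 16, 369]);
  translate([83, 0, 0]) cube([654, 16, 83]);
  translate([83, 0, 286]) cube([654, 16, 83]);
}
translate([558, 651, 0]) {
  translate([0, 0, 351]) cube([331, 255, 29]);
  cube([48, 48, 351]);
  translate([283, 0, 0]) cube([48, 48, 351]);
  translate([0, 207, 0]) cube([48, 48, 351]);
  translate([283, 207, 0]) cube([48, 48, 351]);
}
translate([-421, 153, 0]) {
  translate([0, 0, 351]) cube([331, 255, 29]);
  cube([48, 48, 351]);
  translate([283, 0, 0]) cube([48, 48, 351]);
  translate([0, 207, 0]) cube([48, 48, 351]);
  translate([283, 207, 0]) cube([48, 48, 351]);
}
translate([1537, 153, 0]) {
  translate([0, 0, 351]) cube([331, 255, 29]);
  cube([48, 48, 351]);
  translate([283, 0, 0]) cube([48, 48, 351]);
  translate([0, 207, 0]) cube([48, 48, 351]);
  translate([283, 207, 0]) cube([48, 48, 351]);
}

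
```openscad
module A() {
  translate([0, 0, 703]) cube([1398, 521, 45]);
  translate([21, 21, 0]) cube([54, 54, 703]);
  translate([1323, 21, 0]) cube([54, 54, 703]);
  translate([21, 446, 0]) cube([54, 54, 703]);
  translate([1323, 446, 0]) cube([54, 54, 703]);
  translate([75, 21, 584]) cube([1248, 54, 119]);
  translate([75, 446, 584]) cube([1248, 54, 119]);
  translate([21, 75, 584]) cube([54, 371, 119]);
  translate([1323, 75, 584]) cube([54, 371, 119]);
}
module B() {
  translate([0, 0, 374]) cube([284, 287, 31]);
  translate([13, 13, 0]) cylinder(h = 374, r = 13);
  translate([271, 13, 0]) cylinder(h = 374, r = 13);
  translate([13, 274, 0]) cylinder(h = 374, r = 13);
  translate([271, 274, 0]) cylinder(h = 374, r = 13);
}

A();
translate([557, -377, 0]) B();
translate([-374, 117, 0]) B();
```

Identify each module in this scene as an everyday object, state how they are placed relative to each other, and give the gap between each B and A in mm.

Each stool's nearest face is 90 mm from the table's bounding box.

A is a table. B is a stool. Two stools sit around the table at the −y, −x sides. The gap between each stool and the table is 90 mm.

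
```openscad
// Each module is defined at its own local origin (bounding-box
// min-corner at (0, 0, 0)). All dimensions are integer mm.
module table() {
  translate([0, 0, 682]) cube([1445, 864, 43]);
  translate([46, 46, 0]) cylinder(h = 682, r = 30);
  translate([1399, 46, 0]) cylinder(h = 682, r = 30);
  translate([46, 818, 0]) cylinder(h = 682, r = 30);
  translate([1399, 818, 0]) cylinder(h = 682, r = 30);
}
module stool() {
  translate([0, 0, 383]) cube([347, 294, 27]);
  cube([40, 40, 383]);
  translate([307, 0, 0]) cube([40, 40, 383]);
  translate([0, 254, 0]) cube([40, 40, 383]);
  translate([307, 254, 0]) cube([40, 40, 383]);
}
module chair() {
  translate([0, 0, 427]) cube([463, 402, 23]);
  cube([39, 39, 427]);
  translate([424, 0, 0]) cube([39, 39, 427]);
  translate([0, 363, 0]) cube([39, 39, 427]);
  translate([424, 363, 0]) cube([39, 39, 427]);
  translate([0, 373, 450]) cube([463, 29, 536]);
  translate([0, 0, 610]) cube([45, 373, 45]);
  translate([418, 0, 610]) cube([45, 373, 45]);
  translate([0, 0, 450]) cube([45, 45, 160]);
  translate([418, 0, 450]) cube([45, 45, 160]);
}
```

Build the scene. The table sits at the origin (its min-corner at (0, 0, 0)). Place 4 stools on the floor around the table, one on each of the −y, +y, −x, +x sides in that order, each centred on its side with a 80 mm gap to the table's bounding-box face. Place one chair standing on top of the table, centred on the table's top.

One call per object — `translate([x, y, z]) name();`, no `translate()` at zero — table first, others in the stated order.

table();
translate([549, -374, 0]) stool();
translate([549, 944, 0]) stool();
translate([-427, 285, 0]) stool();
translate([1525, 285, 0]) stool();
translate([491, 231, 725]) chair();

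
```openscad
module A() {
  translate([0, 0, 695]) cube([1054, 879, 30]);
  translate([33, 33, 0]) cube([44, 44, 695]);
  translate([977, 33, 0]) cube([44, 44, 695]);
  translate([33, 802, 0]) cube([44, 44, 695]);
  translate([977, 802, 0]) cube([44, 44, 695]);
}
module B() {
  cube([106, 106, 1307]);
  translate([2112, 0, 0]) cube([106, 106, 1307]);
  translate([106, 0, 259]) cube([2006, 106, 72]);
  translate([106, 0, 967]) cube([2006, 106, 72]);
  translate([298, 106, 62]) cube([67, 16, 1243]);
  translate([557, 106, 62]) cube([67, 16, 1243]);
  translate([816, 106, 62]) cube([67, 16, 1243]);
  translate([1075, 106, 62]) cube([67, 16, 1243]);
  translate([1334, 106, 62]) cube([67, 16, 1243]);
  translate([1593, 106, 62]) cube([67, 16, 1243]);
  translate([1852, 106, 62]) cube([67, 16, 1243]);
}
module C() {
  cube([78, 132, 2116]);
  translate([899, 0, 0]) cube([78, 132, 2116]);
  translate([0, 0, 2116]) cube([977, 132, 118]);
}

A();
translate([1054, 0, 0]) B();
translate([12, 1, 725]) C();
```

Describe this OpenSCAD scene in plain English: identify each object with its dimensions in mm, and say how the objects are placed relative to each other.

A is a table: top 1054 mm (x) × 879 mm (y), 30 mm thick, upper face at z = 725 mm, on four 44×44 mm square legs, each inset 33 mm from the nearest pair of top edges, running from z = 0 to the bottom of the top.

B is a fence section. Two 106×106 mm posts, 1307 mm tall, stand on the floor with a clear span of 2006 mm between their inner faces. Two horizontal rails of 106×72 mm section span the gap between the posts with their undersides at z = 259 mm and z = 967 mm, flush with the posts' −y face. 7 pickets, each 67 mm wide, 16 mm thick and 1243 mm tall, are fixed to the +y face of the rails with their bottoms at z = 62 mm, evenly spaced across the span with equal gaps (rounded down to the nearest mm) at the −x end and between each pair — any rounding remainder accumulates at the +x end.

C is a door frame. The clear opening is 821 mm wide and 2116 mm high. Two 78 mm wide jambs, 132 mm deep, stand either side of the opening from the floor to the top of the opening. A 118 mm thick head sits across the top of both jambs, spanning the full outside width of the frame.

The fence section is against the table's +x side, with their −y faces flush. The door frame is on top of the table.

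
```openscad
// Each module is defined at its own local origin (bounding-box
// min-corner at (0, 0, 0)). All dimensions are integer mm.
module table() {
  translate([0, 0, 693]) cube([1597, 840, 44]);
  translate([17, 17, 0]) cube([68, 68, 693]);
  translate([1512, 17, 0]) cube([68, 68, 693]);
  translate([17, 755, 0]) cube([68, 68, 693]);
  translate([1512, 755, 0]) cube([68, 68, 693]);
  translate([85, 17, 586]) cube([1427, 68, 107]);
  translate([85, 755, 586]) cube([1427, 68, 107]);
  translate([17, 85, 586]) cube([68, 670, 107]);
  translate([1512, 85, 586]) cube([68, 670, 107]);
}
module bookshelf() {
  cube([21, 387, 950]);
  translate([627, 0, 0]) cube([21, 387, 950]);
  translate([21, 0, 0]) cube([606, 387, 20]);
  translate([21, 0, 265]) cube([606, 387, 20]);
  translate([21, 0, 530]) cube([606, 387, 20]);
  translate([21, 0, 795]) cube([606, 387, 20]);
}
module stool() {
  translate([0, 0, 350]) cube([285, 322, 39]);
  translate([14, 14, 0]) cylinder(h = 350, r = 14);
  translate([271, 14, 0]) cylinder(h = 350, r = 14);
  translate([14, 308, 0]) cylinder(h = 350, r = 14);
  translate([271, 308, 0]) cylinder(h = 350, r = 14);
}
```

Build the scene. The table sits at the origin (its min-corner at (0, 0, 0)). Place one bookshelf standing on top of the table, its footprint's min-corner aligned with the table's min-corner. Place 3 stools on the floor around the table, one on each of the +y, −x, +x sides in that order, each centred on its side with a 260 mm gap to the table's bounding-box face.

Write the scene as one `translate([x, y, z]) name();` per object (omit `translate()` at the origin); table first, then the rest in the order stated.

table();
translate([0, 0, 737]) bookshelf();
translate([656, 1100, 0]) stool();
translate([-545, 259, 0]) stool();
translate([1857, 259, 0]) stool();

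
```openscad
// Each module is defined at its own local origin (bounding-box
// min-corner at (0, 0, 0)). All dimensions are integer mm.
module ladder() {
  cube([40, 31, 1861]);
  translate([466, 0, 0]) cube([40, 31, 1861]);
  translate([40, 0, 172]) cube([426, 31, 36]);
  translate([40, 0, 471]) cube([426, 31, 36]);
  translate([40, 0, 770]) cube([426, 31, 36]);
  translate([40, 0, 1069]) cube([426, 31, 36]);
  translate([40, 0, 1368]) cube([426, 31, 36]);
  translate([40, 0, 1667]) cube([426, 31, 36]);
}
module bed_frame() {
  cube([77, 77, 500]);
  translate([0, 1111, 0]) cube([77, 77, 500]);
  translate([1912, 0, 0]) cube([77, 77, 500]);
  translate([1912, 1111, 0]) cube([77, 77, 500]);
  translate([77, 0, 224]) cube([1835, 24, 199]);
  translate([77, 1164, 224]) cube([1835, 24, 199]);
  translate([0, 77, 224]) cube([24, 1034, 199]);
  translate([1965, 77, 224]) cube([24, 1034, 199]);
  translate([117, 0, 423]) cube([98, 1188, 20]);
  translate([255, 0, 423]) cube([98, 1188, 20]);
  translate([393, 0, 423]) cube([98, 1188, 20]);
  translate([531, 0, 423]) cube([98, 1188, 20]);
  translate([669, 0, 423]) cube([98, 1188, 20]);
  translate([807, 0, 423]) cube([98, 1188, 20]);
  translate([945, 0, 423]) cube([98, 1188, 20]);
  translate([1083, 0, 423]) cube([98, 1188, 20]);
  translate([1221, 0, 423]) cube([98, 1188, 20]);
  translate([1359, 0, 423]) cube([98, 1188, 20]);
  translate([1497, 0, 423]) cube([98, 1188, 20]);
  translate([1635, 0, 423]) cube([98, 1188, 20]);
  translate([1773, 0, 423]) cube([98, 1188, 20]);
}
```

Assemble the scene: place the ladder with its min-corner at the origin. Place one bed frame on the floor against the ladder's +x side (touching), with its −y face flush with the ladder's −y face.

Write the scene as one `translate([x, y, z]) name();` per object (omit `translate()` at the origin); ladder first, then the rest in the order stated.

ladder();
translate([506, 0, 0]) bed_frame();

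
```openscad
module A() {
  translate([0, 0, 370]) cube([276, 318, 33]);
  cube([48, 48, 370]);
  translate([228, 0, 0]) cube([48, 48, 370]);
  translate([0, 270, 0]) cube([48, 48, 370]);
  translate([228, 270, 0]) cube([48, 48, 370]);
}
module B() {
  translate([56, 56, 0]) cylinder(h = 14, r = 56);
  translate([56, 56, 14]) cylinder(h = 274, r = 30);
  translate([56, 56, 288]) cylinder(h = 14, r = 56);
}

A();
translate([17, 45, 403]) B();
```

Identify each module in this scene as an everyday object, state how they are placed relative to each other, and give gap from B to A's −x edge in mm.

The spool's min-x is at 17; the stool's min-x is 0; gap = 17 mm.

A is a stool. B is a spool. The spool is on top of the stool. The gap from the spool to the stool's −x edge is 17 mm.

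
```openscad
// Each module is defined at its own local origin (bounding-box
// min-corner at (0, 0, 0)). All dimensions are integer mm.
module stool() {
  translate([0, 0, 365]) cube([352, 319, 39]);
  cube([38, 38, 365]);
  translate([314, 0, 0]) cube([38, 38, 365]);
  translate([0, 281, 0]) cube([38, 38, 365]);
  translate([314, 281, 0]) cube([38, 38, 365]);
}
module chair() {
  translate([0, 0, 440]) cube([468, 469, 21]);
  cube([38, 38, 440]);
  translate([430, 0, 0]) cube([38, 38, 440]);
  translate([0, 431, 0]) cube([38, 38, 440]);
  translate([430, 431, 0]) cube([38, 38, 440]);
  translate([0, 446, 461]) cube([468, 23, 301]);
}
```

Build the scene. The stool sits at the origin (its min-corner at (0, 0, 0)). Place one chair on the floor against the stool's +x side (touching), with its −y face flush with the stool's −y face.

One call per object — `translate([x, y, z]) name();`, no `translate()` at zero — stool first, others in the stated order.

stool();
translate([352, 0, 0]) chair();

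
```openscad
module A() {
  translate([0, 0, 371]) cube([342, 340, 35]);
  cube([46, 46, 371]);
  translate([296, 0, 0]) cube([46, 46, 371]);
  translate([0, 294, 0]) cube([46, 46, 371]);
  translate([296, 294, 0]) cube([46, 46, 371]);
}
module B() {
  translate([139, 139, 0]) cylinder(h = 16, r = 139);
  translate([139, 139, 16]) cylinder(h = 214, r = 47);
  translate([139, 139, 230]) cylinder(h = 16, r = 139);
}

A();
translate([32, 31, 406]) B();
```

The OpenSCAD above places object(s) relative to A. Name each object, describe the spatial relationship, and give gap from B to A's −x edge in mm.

A is a stool. B is a spool. The spool is on top of the stool, centred. The gap from the spool to the stool's −x edge is 32 mm.

The spool's min-x is at 32; the stool's min-x is 0; gap = 32 mm.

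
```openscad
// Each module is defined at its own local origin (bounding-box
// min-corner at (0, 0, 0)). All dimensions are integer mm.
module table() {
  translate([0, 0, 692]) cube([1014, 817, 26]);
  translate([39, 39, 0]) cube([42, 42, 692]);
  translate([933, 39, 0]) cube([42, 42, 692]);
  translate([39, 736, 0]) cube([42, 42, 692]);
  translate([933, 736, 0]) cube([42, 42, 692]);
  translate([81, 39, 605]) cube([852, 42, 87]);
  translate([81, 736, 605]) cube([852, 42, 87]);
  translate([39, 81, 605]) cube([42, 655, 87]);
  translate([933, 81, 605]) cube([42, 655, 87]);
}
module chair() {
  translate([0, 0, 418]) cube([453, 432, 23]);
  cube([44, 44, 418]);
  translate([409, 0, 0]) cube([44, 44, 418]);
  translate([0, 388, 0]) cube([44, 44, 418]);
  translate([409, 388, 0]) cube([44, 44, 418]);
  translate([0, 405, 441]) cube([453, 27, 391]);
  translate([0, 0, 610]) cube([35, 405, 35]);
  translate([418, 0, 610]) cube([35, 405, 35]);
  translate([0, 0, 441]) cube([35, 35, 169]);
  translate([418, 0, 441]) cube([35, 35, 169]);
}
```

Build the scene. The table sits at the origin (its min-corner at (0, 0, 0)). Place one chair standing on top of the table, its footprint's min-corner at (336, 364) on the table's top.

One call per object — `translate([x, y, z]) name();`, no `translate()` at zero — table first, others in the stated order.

table();
translate([336, 364, 718]) chair();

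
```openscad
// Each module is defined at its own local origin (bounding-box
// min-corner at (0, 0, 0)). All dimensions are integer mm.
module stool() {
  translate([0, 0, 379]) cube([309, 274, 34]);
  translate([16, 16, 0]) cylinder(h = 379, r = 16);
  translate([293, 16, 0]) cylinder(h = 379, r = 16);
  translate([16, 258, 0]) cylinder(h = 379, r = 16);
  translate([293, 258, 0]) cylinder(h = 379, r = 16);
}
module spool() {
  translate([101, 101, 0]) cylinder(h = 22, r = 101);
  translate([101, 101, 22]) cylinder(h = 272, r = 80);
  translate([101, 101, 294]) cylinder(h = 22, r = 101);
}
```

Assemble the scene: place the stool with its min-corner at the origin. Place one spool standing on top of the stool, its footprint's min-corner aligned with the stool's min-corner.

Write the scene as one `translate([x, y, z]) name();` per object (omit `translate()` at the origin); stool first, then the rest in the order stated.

stool();
translate([0, 0, 413]) spool();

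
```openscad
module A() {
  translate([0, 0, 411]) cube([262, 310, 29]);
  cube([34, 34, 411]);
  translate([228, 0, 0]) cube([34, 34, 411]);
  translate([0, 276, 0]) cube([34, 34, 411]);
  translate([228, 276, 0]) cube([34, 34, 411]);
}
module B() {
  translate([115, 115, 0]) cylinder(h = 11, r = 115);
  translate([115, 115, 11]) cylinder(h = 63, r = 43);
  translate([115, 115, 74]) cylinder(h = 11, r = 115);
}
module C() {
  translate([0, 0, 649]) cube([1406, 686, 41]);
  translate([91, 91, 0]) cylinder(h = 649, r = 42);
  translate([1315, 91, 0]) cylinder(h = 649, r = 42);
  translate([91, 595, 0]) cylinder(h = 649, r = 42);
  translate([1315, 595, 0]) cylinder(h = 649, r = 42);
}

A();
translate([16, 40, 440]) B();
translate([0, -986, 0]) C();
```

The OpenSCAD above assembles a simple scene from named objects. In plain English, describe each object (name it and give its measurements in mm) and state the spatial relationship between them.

A is a four-legged stool. The seat is 262×310 mm, 29 mm thick, top at z = 440 mm. It stands on four square legs, each 34×34 mm in cross-section, from z = 0 to the seat underside, each flush with a corner of the seat.

B is a spool: two coaxial disc flanges of radius 115 mm and thickness 11 mm, joined by a core cylinder of radius 43 mm and height 63 mm. The lower flange rests on z = 0 and the three cylinders share a vertical axis.

C is a table: top 1406 mm (x) × 686 mm (y), 41 mm thick, upper face at z = 690 mm, on four round legs of 84 mm diameter, each leg's bounding box inset 49 mm from the nearest pair of top edges, running from z = 0 to the bottom of the top.

The spool is on top of the stool, centred. The table is on the floor beside the stool on its −y side.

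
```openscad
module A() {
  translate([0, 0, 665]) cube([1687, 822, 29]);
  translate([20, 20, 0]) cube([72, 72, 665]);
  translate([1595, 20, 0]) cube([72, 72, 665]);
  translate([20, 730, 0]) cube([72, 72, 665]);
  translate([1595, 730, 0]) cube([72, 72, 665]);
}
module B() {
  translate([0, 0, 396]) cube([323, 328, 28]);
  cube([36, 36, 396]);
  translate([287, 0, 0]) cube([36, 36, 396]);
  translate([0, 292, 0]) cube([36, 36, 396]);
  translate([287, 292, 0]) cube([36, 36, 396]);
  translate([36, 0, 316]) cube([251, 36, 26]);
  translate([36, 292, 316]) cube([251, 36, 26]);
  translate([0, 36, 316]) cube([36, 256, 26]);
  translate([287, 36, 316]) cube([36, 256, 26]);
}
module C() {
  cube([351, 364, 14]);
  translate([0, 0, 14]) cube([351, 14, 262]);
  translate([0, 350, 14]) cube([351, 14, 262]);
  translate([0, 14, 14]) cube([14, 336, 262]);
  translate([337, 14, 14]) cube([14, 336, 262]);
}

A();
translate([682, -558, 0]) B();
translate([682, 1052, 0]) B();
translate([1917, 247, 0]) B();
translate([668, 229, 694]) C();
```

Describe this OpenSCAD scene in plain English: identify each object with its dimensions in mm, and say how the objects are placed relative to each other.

A is a table: top 1687 mm (x) × 822 mm (y), 29 mm thick, upper face at z = 694 mm, on four 72×72 mm square legs, each inset 20 mm from the nearest pair of top edges, running from z = 0 to the bottom of the top.

B is a four-legged stool. The seat is a 323×328×28 mm slab whose top surface is at z = 424 mm; four square legs, each 36×36 mm in cross-section, run from the floor (z = 0) to the underside of the seat, each flush with a corner of the seat. Four stretchers, 36 mm wide and 26 mm tall, connect adjacent legs with their undersides at z = 316 mm, each running between the inner faces of the legs it joins and aligned with the legs' outer faces on the other axis.

C is an open storage box with external size 351×364×276 mm and wall thickness 14 mm (the base is also 14 mm thick). The base covers the whole footprint; the four walls stand on the base, with the y-facing walls full-width and the x-facing walls fitting between their inner faces.

Three stools sit around the table at the −y, +y, +x sides. The open box is on top of the table, centred.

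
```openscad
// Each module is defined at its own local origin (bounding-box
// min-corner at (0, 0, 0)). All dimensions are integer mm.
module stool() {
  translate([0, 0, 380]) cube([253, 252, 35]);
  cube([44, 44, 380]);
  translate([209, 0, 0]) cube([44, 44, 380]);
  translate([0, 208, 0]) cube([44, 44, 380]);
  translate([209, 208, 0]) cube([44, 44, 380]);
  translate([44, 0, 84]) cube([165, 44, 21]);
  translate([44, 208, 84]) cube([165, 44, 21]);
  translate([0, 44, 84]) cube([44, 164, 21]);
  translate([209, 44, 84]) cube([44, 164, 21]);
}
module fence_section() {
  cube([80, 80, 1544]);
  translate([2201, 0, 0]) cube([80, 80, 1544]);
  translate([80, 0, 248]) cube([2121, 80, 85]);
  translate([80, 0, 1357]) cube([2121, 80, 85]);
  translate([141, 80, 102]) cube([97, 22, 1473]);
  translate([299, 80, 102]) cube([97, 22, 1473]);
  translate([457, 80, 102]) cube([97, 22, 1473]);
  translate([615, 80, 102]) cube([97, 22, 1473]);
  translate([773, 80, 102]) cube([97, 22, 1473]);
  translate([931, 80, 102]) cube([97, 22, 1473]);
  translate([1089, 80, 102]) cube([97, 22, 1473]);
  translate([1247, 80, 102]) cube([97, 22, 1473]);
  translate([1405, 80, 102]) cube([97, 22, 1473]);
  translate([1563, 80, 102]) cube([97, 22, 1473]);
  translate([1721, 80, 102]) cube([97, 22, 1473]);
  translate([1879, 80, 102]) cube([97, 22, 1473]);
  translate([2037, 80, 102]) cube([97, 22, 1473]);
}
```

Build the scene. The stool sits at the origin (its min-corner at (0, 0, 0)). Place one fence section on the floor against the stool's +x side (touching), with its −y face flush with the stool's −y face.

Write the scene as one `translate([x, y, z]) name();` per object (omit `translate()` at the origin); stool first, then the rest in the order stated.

stool();
translate([253, 0, 0]) fence_section();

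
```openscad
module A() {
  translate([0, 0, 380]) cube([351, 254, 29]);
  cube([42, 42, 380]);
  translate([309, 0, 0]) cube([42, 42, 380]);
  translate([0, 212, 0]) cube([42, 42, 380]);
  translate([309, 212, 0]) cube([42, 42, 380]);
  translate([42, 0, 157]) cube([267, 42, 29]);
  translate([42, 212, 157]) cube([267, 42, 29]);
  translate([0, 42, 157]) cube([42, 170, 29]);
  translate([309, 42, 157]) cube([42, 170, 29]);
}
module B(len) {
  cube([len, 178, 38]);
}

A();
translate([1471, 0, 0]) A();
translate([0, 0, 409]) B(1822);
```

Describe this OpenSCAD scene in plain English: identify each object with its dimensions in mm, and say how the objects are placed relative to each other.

A is a four-legged stool. The seat is 351×254 mm, 29 mm thick, top at z = 409 mm. It stands on four square legs, each 42×42 mm in cross-section, from z = 0 to the seat underside, each flush with a corner of the seat. Four stretchers, 42 mm wide and 29 mm tall, connect adjacent legs with their undersides at z = 157 mm, each running between the inner faces of the legs it joins and aligned with the legs' outer faces on the other axis.

B is a rectangular beam 1822 mm long (x), 178 mm deep (y), 38 mm thick (z).

The beam spans the tops of two stools placed 1120 mm apart, resting at z = 409 mm.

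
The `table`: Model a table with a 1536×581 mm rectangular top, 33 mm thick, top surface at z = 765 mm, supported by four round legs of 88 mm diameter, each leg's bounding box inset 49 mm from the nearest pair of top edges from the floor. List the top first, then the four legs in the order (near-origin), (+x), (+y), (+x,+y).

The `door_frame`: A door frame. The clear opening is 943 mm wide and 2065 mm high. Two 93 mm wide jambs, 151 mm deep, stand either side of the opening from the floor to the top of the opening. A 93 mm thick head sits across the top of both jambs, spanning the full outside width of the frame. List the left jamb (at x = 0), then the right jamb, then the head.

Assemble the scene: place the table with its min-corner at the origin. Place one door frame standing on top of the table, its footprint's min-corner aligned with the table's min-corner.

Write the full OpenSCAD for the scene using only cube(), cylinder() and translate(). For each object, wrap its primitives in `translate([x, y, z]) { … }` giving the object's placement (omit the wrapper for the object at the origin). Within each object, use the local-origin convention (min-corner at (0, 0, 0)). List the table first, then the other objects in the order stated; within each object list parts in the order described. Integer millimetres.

translate([0, 0, 732]) cube([1536, 581, 33]);
translate([93, 93, 0]) cylinder(h = 732, r = 44);
translate([1443, 93, 0]) cylinder(h = 732, r = 44);
translate([93, 488, 0]) cylinder(h = 732, r = 44);
translate([1443, 488, 0]) cylinder(h = 732, r = 44);
translate([0, 0, 765]) {
  cube([93, 151, 2065]);
  translate([1036, 0, 0]) cube([93, 151, 2065]);
  translate([0, 0, 2065]) cube([1129, 151, 93]);
}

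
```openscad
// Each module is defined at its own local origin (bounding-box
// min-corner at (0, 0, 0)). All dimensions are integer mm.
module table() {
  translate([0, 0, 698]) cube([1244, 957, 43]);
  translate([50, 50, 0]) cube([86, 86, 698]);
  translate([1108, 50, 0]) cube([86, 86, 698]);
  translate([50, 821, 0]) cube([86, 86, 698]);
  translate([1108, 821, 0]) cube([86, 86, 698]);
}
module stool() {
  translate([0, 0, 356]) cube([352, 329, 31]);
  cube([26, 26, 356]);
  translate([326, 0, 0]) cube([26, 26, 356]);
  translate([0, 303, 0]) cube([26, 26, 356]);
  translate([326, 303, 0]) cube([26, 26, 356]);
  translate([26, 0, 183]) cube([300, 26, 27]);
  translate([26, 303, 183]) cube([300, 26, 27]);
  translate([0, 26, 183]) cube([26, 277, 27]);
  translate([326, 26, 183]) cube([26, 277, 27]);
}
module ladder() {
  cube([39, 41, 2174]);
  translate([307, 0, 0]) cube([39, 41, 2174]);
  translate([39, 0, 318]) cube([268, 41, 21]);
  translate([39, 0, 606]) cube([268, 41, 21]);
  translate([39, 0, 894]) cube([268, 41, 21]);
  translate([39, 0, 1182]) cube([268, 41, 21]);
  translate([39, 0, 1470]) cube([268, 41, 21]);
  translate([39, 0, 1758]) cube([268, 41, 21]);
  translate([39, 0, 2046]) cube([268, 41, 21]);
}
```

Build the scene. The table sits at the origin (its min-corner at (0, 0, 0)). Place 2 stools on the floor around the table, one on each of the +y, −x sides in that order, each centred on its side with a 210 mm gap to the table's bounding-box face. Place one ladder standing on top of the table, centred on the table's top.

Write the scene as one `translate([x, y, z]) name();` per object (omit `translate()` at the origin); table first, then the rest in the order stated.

table();
translate([446, 1167, 0]) stool();
translate([-562, 314, 0]) stool();
translate([449, 458, 741]) ladder();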